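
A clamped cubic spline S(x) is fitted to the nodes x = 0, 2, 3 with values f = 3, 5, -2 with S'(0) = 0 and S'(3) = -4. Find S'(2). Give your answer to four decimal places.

Write M_i for S''(x_i). With h_i = 2, 1 and divided differences Δ_i = 1, -7, the continuity of S' gives the tridiagonal system
  2·M_0 + 6·M_1 + 1·M_2 = 6(Δ_1 - Δ_0) = -48
Clamped end conditions give two more equations: 2h_0·M_0 + h_0·M_1 = 6(Δ_0 - S'(0)) = 6 and h_1·M_1 + 2h_1·M_2 = 6(S'(3) - Δ_1) = 18.
Solving the tridiagonal system: M_0 = 49/6, M_1 = -40/3, M_2 = 47/3.
On [2, 3], S'(x) = b_1 + 2c_1·(x - 2) + 3d_1·(x - 2)² with b_1 = Δ_1 - h_1(2M_1 + M_2)/6 = -31/6, c_1 = M_1/2 = -20/3, d_1 = (M_2 - M_1)/(6h_1) = 29/6. So S'(2) = -31/6.

-5.1667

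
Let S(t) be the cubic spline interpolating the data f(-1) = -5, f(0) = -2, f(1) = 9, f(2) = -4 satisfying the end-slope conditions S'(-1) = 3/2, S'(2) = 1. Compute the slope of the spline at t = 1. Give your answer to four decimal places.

-4.5667

Let M_i = S''(x_i). Step sizes h_i = 1, 1, 1; slopes of the chords Δ_i = (y_(i+1) - y_i)/h_i = 3, 11, -13.
  1·M_0 + 4·M_1 + 1·M_2 = 6(Δ_1 - Δ_0) = 48
  1·M_1 + 4·M_2 + 1·M_3 = 6(Δ_2 - Δ_1) = -144
Clamped end conditions give two more equations: 2h_0·M_0 + h_0·M_1 = 6(Δ_0 - S'(-1)) = 9 and h_2·M_2 + 2h_2·M_3 = 6(S'(2) - Δ_2) = 84.
Solving the tridiagonal system: M_0 = -158/15, M_1 = 451/15, M_2 = -926/15, M_3 = 1093/15.
On [1, 2], S'(t) = b_2 + 2c_2·(t - 1) + 3d_2·(t - 1)² with b_2 = Δ_2 - h_2(2M_2 + M_3)/6 = -137/30, c_2 = M_2/2 = -463/15, d_2 = (M_3 - M_2)/(6h_2) = 673/30. So S'(1) = -137/30.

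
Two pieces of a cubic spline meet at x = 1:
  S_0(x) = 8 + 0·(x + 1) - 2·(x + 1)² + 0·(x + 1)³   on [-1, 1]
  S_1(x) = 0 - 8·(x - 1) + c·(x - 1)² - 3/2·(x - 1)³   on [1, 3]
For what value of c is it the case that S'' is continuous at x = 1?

S_0''(x) = -4 + 0·(x + 1), so S_0''(1) = -4. On the right, S_1''(1) = 2c, so c = -2.

-2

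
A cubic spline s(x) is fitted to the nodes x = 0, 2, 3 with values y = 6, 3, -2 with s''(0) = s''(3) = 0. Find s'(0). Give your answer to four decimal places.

-0.3333

With M_i denoting the second derivative at x_i, h_i = 2, 1, and Δ_i = (y_(i+1) − y_i)/h_i = -3/2, -5:
  2·M_0 + 6·M_1 + 1·M_2 = 6(Δ_1 - Δ_0) = -21
Natural end conditions: M_0 = M_2 = 0.
Hence M_0 = 0, M_1 = -7/2, M_2 = 0.
On [0, 2], s'(x) = b_0 + 2c_0·x + 3d_0·x² with b_0 = Δ_0 - h_0(2M_0 + M_1)/6 = -1/3, c_0 = M_0/2 = 0, d_0 = (M_1 - M_0)/(6h_0) = -7/24. So s'(0) = -1/3.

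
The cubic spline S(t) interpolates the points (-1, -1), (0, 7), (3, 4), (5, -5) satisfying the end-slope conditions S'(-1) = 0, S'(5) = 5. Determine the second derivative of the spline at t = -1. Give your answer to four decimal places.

Put M_i = S'' at the i-th knot. Here h = (1, 3, 2) and Δ = (8, -1, -9/2), so the interior equations h_(i-1)·M_(i-1) + 2(h_(i-1)+h_i)·M_i + h_i·M_(i+1) = 6(Δ_i − Δ_(i-1)) read
  1·M_0 + 8·M_1 + 3·M_2 = 6(Δ_1 - Δ_0) = -54
  3·M_1 + 10·M_2 + 2·M_3 = 6(Δ_2 - Δ_1) = -21
Clamped end conditions give two more equations: 2h_0·M_0 + h_0·M_1 = 6(Δ_0 - S'(-1)) = 48 and h_2·M_2 + 2h_2·M_3 = 6(S'(5) - Δ_2) = 57.
Forward elimination and back-substitution give M_0 = 747/26, M_1 = -123/13, M_2 = -61/26, M_3 = 401/26.

28.7308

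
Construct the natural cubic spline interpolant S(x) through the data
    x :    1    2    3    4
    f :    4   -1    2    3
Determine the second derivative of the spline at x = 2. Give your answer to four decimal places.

Write σ_i for S''(x_i). With h_i = 1, 1, 1 and divided differences Δ_i = -5, 3, 1, the continuity of S' gives the tridiagonal system
  1·σ_0 + 4·σ_1 + 1·σ_2 = 6(Δ_1 - Δ_0) = 48
  1·σ_1 + 4·σ_2 + 1·σ_3 = 6(Δ_2 - Δ_1) = -12
Natural end conditions: σ_0 = σ_3 = 0.
Hence σ_0 = 0, σ_1 = 68/5, σ_2 = -32/5, σ_3 = 0.

13.6000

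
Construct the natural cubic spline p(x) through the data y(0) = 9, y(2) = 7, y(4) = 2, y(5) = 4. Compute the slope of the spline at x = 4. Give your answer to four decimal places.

0.2273

Write M_i for p''(x_i). With h_i = 2, 2, 1 and divided differences Δ_i = -1, -5/2, 2, the continuity of p' gives the tridiagonal system
  2·M_0 + 8·M_1 + 2·M_2 = 6(Δ_1 - Δ_0) = -9
  2·M_1 + 6·M_2 + 1·M_3 = 6(Δ_2 - Δ_1) = 27
Natural end conditions: M_0 = M_3 = 0.
Solving: M_0 = 0, M_1 = -27/11, M_2 = 117/22, M_3 = 0.
On [4, 5], p'(x) = b_2 + 2c_2·(x - 4) + 3d_2·(x - 4)² with b_2 = Δ_2 - h_2(2M_2 + M_3)/6 = 5/22, c_2 = M_2/2 = 117/44, d_2 = (M_3 - M_2)/(6h_2) = -39/44. So p'(4) = 5/22.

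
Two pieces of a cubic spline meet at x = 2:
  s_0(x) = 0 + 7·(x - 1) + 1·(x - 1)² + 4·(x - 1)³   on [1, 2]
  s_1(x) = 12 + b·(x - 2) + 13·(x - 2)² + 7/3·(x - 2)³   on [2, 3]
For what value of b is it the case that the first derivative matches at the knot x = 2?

s_0'(x) = 7 + 2·(x - 1) + 12·(x - 1)², so s_0'(2) = 21. On the right, s_1'(2) = b, so b = 21.

21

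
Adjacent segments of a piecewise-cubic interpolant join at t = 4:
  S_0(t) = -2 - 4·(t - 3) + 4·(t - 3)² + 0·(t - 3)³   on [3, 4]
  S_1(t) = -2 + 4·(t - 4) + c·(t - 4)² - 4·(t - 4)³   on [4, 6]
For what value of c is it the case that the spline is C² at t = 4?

S_0''(t) = 8 + 0·(t - 3), so S_0''(4) = 8. On the right, S_1''(4) = 2c, so c = 4.

4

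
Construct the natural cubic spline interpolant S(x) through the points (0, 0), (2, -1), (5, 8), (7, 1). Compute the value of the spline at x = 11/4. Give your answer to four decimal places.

Let m_i = S''(x_i). Step sizes h_i = 2, 3, 2; slopes of the chords Δ_i = (y_(i+1) - y_i)/h_i = -1/2, 3, -7/2.
  2·m_0 + 10·m_1 + 3·m_2 = 6(Δ_1 - Δ_0) = 21
  3·m_1 + 10·m_2 + 2·m_3 = 6(Δ_2 - Δ_1) = -39
Natural end conditions: m_0 = m_3 = 0.
Forward elimination and back-substitution give m_0 = 0, m_1 = 327/91, m_2 = -453/91, m_3 = 0.
On [2, 5], S(x) = -1 + 345/182·(x - 2) + 327/182·(x - 2)² - 10/21·(x - 2)³.
With (x - 2) = 3/4: S(11/4) = 1793/1456.

1.2315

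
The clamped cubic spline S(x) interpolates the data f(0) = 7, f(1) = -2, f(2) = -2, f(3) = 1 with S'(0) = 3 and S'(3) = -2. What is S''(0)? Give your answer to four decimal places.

Write m_i for S''(x_i). With h_i = 1, 1, 1 and divided differences Δ_i = -9, 0, 3, the continuity of S' gives the tridiagonal system
  1·m_0 + 4·m_1 + 1·m_2 = 6(Δ_1 - Δ_0) = 54
  1·m_1 + 4·m_2 + 1·m_3 = 6(Δ_2 - Δ_1) = 18
Clamped end conditions give two more equations: 2h_0·m_0 + h_0·m_1 = 6(Δ_0 - S'(0)) = -72 and h_2·m_2 + 2h_2·m_3 = 6(S'(3) - Δ_2) = -30.
Hence m_0 = -728/15, m_1 = 376/15, m_2 = 34/15, m_3 = -242/15.

-48.5333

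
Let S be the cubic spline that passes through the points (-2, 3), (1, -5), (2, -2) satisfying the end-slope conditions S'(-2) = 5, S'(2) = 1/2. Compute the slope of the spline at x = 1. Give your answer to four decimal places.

With m_i denoting the second derivative at x_i, h_i = 3, 1, and Δ_i = (y_(i+1) − y_i)/h_i = -8/3, 3:
  3·m_0 + 8·m_1 + 1·m_2 = 6(Δ_1 - Δ_0) = 34
Clamped end conditions give two more equations: 2h_0·m_0 + h_0·m_1 = 6(Δ_0 - S'(-2)) = -46 and h_1·m_1 + 2h_1·m_2 = 6(S'(2) - Δ_1) = -15.
Hence m_0 = -313/24, m_1 = 43/4, m_2 = -103/8.
On [1, 2], S'(x) = b_1 + 2c_1·(x - 1) + 3d_1·(x - 1)² with b_1 = Δ_1 - h_1(2m_1 + m_2)/6 = 25/16, c_1 = m_1/2 = 43/8, d_1 = (m_2 - m_1)/(6h_1) = -63/16. So S'(1) = 25/16.

1.5625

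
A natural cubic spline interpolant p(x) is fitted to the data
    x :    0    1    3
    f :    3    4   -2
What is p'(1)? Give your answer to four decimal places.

With M_i denoting the second derivative at x_i, h_i = 1, 2, and Δ_i = (y_(i+1) − y_i)/h_i = 1, -3:
  1·M_0 + 6·M_1 + 2·M_2 = 6(Δ_1 - Δ_0) = -24
Natural end conditions: M_0 = M_2 = 0.
Solving the tridiagonal system: M_0 = 0, M_1 = -4, M_2 = 0.
On [1, 3], p'(x) = b_1 + 2c_1·(x - 1) + 3d_1·(x - 1)² with b_1 = Δ_1 - h_1(2M_1 + M_2)/6 = -1/3, c_1 = M_1/2 = -2, d_1 = (M_2 - M_1)/(6h_1) = 1/3. So p'(1) = -1/3.

-0.3333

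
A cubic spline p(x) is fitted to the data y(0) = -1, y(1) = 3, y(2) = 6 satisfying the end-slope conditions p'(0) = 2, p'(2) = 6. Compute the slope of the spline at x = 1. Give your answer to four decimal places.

3.2500

Put σ_i = p'' at the i-th knot. Here h = (1, 1) and Δ = (4, 3), so the interior equations h_(i-1)·σ_(i-1) + 2(h_(i-1)+h_i)·σ_i + h_i·σ_(i+1) = 6(Δ_i − Δ_(i-1)) read
  1·σ_0 + 4·σ_1 + 1·σ_2 = 6(Δ_1 - Δ_0) = -6
Clamped end conditions give two more equations: 2h_0·σ_0 + h_0·σ_1 = 6(Δ_0 - p'(0)) = 12 and h_1·σ_1 + 2h_1·σ_2 = 6(p'(2) - Δ_1) = 18.
Forward elimination and back-substitution give σ_0 = 19/2, σ_1 = -7, σ_2 = 25/2.
On [1, 2], p'(x) = b_1 + 2c_1·(x - 1) + 3d_1·(x - 1)² with b_1 = Δ_1 - h_1(2σ_1 + σ_2)/6 = 13/4, c_1 = σ_1/2 = -7/2, d_1 = (σ_2 - σ_1)/(6h_1) = 13/4. So p'(1) = 13/4.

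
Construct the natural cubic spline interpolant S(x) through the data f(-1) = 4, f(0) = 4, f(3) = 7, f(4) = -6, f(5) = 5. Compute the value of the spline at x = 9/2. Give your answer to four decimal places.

Let m_i = S''(x_i). Step sizes h_i = 1, 3, 1, 1; slopes of the chords Δ_i = (y_(i+1) - y_i)/h_i = 0, 1, -13, 11.
  1·m_0 + 8·m_1 + 3·m_2 = 6(Δ_1 - Δ_0) = 6
  3·m_1 + 8·m_2 + 1·m_3 = 6(Δ_2 - Δ_1) = -84
  1·m_2 + 4·m_3 + 1·m_4 = 6(Δ_3 - Δ_2) = 144
Natural end conditions: m_0 = m_4 = 0.
Solving: m_0 = 0, m_1 = 813/106, m_2 = -978/53, m_3 = 4305/106, m_4 = 0.
On [4, 5], S(x) = -6 - 269/106·(x - 4) + 4305/212·(x - 4)² - 1435/212·(x - 4)³.
With (x - 4) = 1/2: S(9/2) = -5153/1696.

-3.0383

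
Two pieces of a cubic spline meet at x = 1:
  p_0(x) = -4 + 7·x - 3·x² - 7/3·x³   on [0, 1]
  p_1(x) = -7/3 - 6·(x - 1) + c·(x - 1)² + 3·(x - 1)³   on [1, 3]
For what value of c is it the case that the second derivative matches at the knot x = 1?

p_0''(x) = -6 - 14·x, so p_0''(1) = -20. On the right, p_1''(1) = 2c, so c = -10.

-10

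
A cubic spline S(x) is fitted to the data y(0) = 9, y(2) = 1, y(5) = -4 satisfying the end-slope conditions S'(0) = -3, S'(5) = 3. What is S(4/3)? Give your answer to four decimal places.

Let σ_i = S''(x_i). Step sizes h_i = 2, 3; slopes of the chords Δ_i = (y_(i+1) - y_i)/h_i = -4, -5/3.
  2·σ_0 + 10·σ_1 + 3·σ_2 = 6(Δ_1 - Δ_0) = 14
Clamped end conditions give two more equations: 2h_0·σ_0 + h_0·σ_1 = 6(Δ_0 - S'(0)) = -6 and h_1·σ_1 + 2h_1·σ_2 = 6(S'(5) - Δ_1) = 28.
Forward elimination and back-substitution give σ_0 = -17/10, σ_1 = 2/5, σ_2 = 67/15.
On [0, 2], S(x) = 9 - 3·x - 17/20·x² + 7/40·x³.
With x = 4/3: S(4/3) = 527/135.

3.9037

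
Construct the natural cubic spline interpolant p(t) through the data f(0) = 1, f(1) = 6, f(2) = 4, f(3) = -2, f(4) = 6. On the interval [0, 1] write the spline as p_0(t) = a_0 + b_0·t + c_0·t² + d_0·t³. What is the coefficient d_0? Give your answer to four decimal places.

-1.3393

Put M_i = p'' at the i-th knot. Here h = (1, 1, 1, 1) and Δ = (5, -2, -6, 8), so the interior equations h_(i-1)·M_(i-1) + 2(h_(i-1)+h_i)·M_i + h_i·M_(i+1) = 6(Δ_i − Δ_(i-1)) read
  1·M_0 + 4·M_1 + 1·M_2 = 6(Δ_1 - Δ_0) = -42
  1·M_1 + 4·M_2 + 1·M_3 = 6(Δ_2 - Δ_1) = -24
  1·M_2 + 4·M_3 + 1·M_4 = 6(Δ_3 - Δ_2) = 84
Natural end conditions: M_0 = M_4 = 0.
Solving: M_0 = 0, M_1 = -225/28, M_2 = -69/7, M_3 = 657/28, M_4 = 0.
On [0, 1], with p_0(t) = a_0 + b_0·t + c_0·t² + d_0·t³: c_0 = M_0/2 = 0, d_0 = (M_1 - M_0)/(6h_0) = -75/56, b_0 = Δ_0 - h_0(2M_0 + M_1)/6 = 355/56.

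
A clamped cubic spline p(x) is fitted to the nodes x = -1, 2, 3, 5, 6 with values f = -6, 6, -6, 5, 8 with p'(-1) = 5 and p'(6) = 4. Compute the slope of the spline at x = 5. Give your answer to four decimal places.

5.5533

Put m_i = p'' at the i-th knot. Here h = (3, 1, 2, 1) and Δ = (4, -12, 11/2, 3), so the interior equations h_(i-1)·m_(i-1) + 2(h_(i-1)+h_i)·m_i + h_i·m_(i+1) = 6(Δ_i − Δ_(i-1)) read
  3·m_0 + 8·m_1 + 1·m_2 = 6(Δ_1 - Δ_0) = -96
  1·m_1 + 6·m_2 + 2·m_3 = 6(Δ_2 - Δ_1) = 105
  2·m_2 + 6·m_3 + 1·m_4 = 6(Δ_3 - Δ_2) = -15
Clamped end conditions give two more equations: 2h_0·m_0 + h_0·m_1 = 6(Δ_0 - p'(-1)) = -6 and h_3·m_3 + 2h_3·m_4 = 6(p'(6) - Δ_3) = 6.
Solving the tridiagonal system: m_0 = 1963/244, m_1 = -2207/122, m_2 = 5999/244, m_3 = -745/61, m_4 = 1111/122.
On [5, 6], p'(x) = b_3 + 2c_3·(x - 5) + 3d_3·(x - 5)² with b_3 = Δ_3 - h_3(2m_3 + m_4)/6 = 1355/244, c_3 = m_3/2 = -745/122, d_3 = (m_4 - m_3)/(6h_3) = 867/244. So p'(5) = 1355/244.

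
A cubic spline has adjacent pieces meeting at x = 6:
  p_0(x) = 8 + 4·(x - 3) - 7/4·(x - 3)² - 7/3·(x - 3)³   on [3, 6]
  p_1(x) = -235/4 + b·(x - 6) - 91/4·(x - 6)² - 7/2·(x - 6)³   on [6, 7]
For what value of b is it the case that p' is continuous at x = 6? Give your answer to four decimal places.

p_0'(x) = 4 - 7/2·(x - 3) - 7·(x - 3)², so p_0'(6) = -139/2. On the right, p_1'(6) = b, so b = -139/2.

-69.5000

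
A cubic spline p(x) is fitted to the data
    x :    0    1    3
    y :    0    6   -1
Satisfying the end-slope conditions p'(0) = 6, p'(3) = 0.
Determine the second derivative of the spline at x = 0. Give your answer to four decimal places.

7.5000

Write M_i for p''(x_i). With h_i = 1, 2 and divided differences Δ_i = 6, -7/2, the continuity of p' gives the tridiagonal system
  1·M_0 + 6·M_1 + 2·M_2 = 6(Δ_1 - Δ_0) = -57
Clamped end conditions give two more equations: 2h_0·M_0 + h_0·M_1 = 6(Δ_0 - p'(0)) = 0 and h_1·M_1 + 2h_1·M_2 = 6(p'(3) - Δ_1) = 21.
Solving: M_0 = 15/2, M_1 = -15, M_2 = 51/4.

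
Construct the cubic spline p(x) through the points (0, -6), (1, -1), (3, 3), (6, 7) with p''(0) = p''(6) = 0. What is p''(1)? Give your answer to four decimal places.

-3.0714

Let M_i = p''(x_i). Step sizes h_i = 1, 2, 3; slopes of the chords Δ_i = (y_(i+1) - y_i)/h_i = 5, 2, 4/3.
  1·M_0 + 6·M_1 + 2·M_2 = 6(Δ_1 - Δ_0) = -18
  2·M_1 + 10·M_2 + 3·M_3 = 6(Δ_2 - Δ_1) = -4
Natural end conditions: M_0 = M_3 = 0.
Hence M_0 = 0, M_1 = -43/14, M_2 = 3/14, M_3 = 0.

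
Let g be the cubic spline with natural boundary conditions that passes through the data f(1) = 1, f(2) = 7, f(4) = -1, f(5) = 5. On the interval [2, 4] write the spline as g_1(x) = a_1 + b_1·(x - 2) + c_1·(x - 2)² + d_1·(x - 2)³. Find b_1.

1

With σ_i denoting the second derivative at x_i, h_i = 1, 2, 1, and Δ_i = (y_(i+1) − y_i)/h_i = 6, -4, 6:
  1·σ_0 + 6·σ_1 + 2·σ_2 = 6(Δ_1 - Δ_0) = -60
  2·σ_1 + 6·σ_2 + 1·σ_3 = 6(Δ_2 - Δ_1) = 60
Natural end conditions: σ_0 = σ_3 = 0.
Solving: σ_0 = 0, σ_1 = -15, σ_2 = 15, σ_3 = 0.
On [2, 4], with g_1(x) = a_1 + b_1·(x - 2) + c_1·(x - 2)² + d_1·(x - 2)³: c_1 = σ_1/2 = -15/2, d_1 = (σ_2 - σ_1)/(6h_1) = 5/2, b_1 = Δ_1 - h_1(2σ_1 + σ_2)/6 = 1.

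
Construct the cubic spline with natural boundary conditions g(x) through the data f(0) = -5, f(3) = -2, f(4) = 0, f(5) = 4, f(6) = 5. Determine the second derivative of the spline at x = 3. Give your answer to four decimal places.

With M_i denoting the second derivative at x_i, h_i = 3, 1, 1, 1, and Δ_i = (y_(i+1) − y_i)/h_i = 1, 2, 4, 1:
  3·M_0 + 8·M_1 + 1·M_2 = 6(Δ_1 - Δ_0) = 6
  1·M_1 + 4·M_2 + 1·M_3 = 6(Δ_2 - Δ_1) = 12
  1·M_2 + 4·M_3 + 1·M_4 = 6(Δ_3 - Δ_2) = -18
Natural end conditions: M_0 = M_4 = 0.
Solving: M_0 = 0, M_1 = 6/29, M_2 = 126/29, M_3 = -162/29, M_4 = 0.

0.2069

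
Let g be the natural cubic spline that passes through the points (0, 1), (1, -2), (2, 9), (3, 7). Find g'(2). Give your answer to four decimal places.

6.8000

Let M_i = g''(x_i). Step sizes h_i = 1, 1, 1; slopes of the chords Δ_i = (y_(i+1) - y_i)/h_i = -3, 11, -2.
  1·M_0 + 4·M_1 + 1·M_2 = 6(Δ_1 - Δ_0) = 84
  1·M_1 + 4·M_2 + 1·M_3 = 6(Δ_2 - Δ_1) = -78
Natural end conditions: M_0 = M_3 = 0.
Solving: M_0 = 0, M_1 = 138/5, M_2 = -132/5, M_3 = 0.
On [2, 3], g'(x) = b_2 + 2c_2·(x - 2) + 3d_2·(x - 2)² with b_2 = Δ_2 - h_2(2M_2 + M_3)/6 = 34/5, c_2 = M_2/2 = -66/5, d_2 = (M_3 - M_2)/(6h_2) = 22/5. So g'(2) = 34/5.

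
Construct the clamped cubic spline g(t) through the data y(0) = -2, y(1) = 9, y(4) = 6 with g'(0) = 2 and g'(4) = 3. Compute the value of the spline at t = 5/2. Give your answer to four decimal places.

10.4531

With m_i denoting the second derivative at x_i, h_i = 1, 3, and Δ_i = (y_(i+1) − y_i)/h_i = 11, -1:
  1·m_0 + 8·m_1 + 3·m_2 = 6(Δ_1 - Δ_0) = -72
Clamped end conditions give two more equations: 2h_0·m_0 + h_0·m_1 = 6(Δ_0 - g'(0)) = 54 and h_1·m_1 + 2h_1·m_2 = 6(g'(4) - Δ_1) = 24.
Solving: m_0 = 145/4, m_1 = -37/2, m_2 = 53/4.
On [1, 4], g(t) = 9 + 87/8·(t - 1) - 37/4·(t - 1)² + 127/72·(t - 1)³.
With (t - 1) = 3/2: g(5/2) = 669/64.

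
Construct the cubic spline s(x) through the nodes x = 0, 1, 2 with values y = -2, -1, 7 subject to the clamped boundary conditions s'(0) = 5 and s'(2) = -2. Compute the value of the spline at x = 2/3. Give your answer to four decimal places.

With M_i denoting the second derivative at x_i, h_i = 1, 1, and Δ_i = (y_(i+1) − y_i)/h_i = 1, 8:
  1·M_0 + 4·M_1 + 1·M_2 = 6(Δ_1 - Δ_0) = 42
Clamped end conditions give two more equations: 2h_0·M_0 + h_0·M_1 = 6(Δ_0 - s'(0)) = -24 and h_1·M_1 + 2h_1·M_2 = 6(s'(2) - Δ_1) = -60.
Forward elimination and back-substitution give M_0 = -26, M_1 = 28, M_2 = -44.
On [0, 1], s(x) = -2 + 5·x - 13·x² + 9·x³.
With x = 2/3: s(2/3) = -16/9.

-1.7778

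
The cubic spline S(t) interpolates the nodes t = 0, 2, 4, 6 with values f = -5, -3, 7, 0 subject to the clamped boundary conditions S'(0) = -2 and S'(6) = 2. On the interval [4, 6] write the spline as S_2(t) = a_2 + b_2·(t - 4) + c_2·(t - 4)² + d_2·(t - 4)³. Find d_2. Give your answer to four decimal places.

With σ_i denoting the second derivative at x_i, h_i = 2, 2, 2, and Δ_i = (y_(i+1) − y_i)/h_i = 1, 5, -7/2:
  2·σ_0 + 8·σ_1 + 2·σ_2 = 6(Δ_1 - Δ_0) = 24
  2·σ_1 + 8·σ_2 + 2·σ_3 = 6(Δ_2 - Δ_1) = -51
Clamped end conditions give two more equations: 2h_0·σ_0 + h_0·σ_1 = 6(Δ_0 - S'(0)) = 18 and h_2·σ_2 + 2h_2·σ_3 = 6(S'(6) - Δ_2) = 33.
Hence σ_0 = 11/6, σ_1 = 16/3, σ_2 = -67/6, σ_3 = 83/6.
On [4, 6], with S_2(t) = a_2 + b_2·(t - 4) + c_2·(t - 4)² + d_2·(t - 4)³: c_2 = σ_2/2 = -67/12, d_2 = (σ_3 - σ_2)/(6h_2) = 25/12, b_2 = Δ_2 - h_2(2σ_2 + σ_3)/6 = -2/3.

2.0833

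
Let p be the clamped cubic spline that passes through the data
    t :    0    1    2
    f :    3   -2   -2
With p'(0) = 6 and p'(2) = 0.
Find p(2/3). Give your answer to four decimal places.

Put m_i = p'' at the i-th knot. Here h = (1, 1) and Δ = (-5, 0), so the interior equations h_(i-1)·m_(i-1) + 2(h_(i-1)+h_i)·m_i + h_i·m_(i+1) = 6(Δ_i − Δ_(i-1)) read
  1·m_0 + 4·m_1 + 1·m_2 = 6(Δ_1 - Δ_0) = 30
Clamped end conditions give two more equations: 2h_0·m_0 + h_0·m_1 = 6(Δ_0 - p'(0)) = -66 and h_1·m_1 + 2h_1·m_2 = 6(p'(2) - Δ_1) = 0.
Solving the tridiagonal system: m_0 = -87/2, m_1 = 21, m_2 = -21/2.
On [0, 1], p(t) = 3 + 6·t - 87/4·t² + 43/4·t³.
With t = 2/3: p(2/3) = 14/27.

0.5185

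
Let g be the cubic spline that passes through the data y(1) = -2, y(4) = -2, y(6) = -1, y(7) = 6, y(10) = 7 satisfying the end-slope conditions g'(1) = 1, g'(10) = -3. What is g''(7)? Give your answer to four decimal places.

Put M_i = g'' at the i-th knot. Here h = (3, 2, 1, 3) and Δ = (0, 1/2, 7, 1/3), so the interior equations h_(i-1)·M_(i-1) + 2(h_(i-1)+h_i)·M_i + h_i·M_(i+1) = 6(Δ_i − Δ_(i-1)) read
  3·M_0 + 10·M_1 + 2·M_2 = 6(Δ_1 - Δ_0) = 3
  2·M_1 + 6·M_2 + 1·M_3 = 6(Δ_2 - Δ_1) = 39
  1·M_2 + 8·M_3 + 3·M_4 = 6(Δ_3 - Δ_2) = -40
Clamped end conditions give two more equations: 2h_0·M_0 + h_0·M_1 = 6(Δ_0 - g'(1)) = -6 and h_3·M_3 + 2h_3·M_4 = 6(g'(10) - Δ_3) = -20.
Forward elimination and back-substitution give M_0 = -85/198, M_1 = -113/99, M_2 = 3109/396, M_3 = -1153/198, M_4 = -167/396.

-5.8232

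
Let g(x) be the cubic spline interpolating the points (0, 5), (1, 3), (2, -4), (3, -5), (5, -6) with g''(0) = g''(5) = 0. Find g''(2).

12

Put M_i = g'' at the i-th knot. Here h = (1, 1, 1, 2) and Δ = (-2, -7, -1, -1/2), so the interior equations h_(i-1)·M_(i-1) + 2(h_(i-1)+h_i)·M_i + h_i·M_(i+1) = 6(Δ_i − Δ_(i-1)) read
  1·M_0 + 4·M_1 + 1·M_2 = 6(Δ_1 - Δ_0) = -30
  1·M_1 + 4·M_2 + 1·M_3 = 6(Δ_2 - Δ_1) = 36
  1·M_2 + 6·M_3 + 2·M_4 = 6(Δ_3 - Δ_2) = 3
Natural end conditions: M_0 = M_4 = 0.
Solving the tridiagonal system: M_0 = 0, M_1 = -21/2, M_2 = 12, M_3 = -3/2, M_4 = 0.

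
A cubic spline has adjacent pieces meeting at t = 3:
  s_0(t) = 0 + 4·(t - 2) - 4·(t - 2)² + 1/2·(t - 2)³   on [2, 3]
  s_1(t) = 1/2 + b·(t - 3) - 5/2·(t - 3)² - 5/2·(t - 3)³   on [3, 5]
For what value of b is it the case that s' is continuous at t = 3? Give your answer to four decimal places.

-2.5000

s_0'(t) = 4 - 8·(t - 2) + 3/2·(t - 2)², so s_0'(3) = -5/2. On the right, s_1'(3) = b, so b = -5/2.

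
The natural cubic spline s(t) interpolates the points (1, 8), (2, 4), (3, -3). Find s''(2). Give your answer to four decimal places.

Write M_i for s''(x_i). With h_i = 1, 1 and divided differences Δ_i = -4, -7, the continuity of s' gives the tridiagonal system
  1·M_0 + 4·M_1 + 1·M_2 = 6(Δ_1 - Δ_0) = -18
Natural end conditions: M_0 = M_2 = 0.
Hence M_0 = 0, M_1 = -9/2, M_2 = 0.

-4.5000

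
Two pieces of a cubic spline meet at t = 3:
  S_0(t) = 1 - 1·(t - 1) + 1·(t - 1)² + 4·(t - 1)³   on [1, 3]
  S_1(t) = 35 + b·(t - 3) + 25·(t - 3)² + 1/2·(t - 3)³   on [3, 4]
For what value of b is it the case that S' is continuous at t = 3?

S_0'(t) = -1 + 2·(t - 1) + 12·(t - 1)², so S_0'(3) = 51. On the right, S_1'(3) = b, so b = 51.

51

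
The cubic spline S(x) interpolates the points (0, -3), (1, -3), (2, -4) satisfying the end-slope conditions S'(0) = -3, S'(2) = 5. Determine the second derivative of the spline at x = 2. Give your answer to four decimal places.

Let M_i = S''(x_i). Step sizes h_i = 1, 1; slopes of the chords Δ_i = (y_(i+1) - y_i)/h_i = 0, -1.
  1·M_0 + 4·M_1 + 1·M_2 = 6(Δ_1 - Δ_0) = -6
Clamped end conditions give two more equations: 2h_0·M_0 + h_0·M_1 = 6(Δ_0 - S'(0)) = 18 and h_1·M_1 + 2h_1·M_2 = 6(S'(2) - Δ_1) = 36.
Hence M_0 = 29/2, M_1 = -11, M_2 = 47/2.

23.5000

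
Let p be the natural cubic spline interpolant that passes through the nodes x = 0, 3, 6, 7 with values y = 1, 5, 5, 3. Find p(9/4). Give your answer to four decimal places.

Put M_i = p'' at the i-th knot. Here h = (3, 3, 1) and Δ = (4/3, 0, -2), so the interior equations h_(i-1)·M_(i-1) + 2(h_(i-1)+h_i)·M_i + h_i·M_(i+1) = 6(Δ_i − Δ_(i-1)) read
  3·M_0 + 12·M_1 + 3·M_2 = 6(Δ_1 - Δ_0) = -8
  3·M_1 + 8·M_2 + 1·M_3 = 6(Δ_2 - Δ_1) = -12
Natural end conditions: M_0 = M_3 = 0.
Hence M_0 = 0, M_1 = -28/87, M_2 = -40/29, M_3 = 0.
On [0, 3], p(x) = 1 + 130/87·x + 0·x² - 14/783·x³.
With x = 9/4: p(9/4) = 3859/928.

4.1584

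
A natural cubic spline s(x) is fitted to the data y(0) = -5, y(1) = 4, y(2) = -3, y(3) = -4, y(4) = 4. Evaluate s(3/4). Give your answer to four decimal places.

3.2441

Write m_i for s''(x_i). With h_i = 1, 1, 1, 1 and divided differences Δ_i = 9, -7, -1, 8, the continuity of s' gives the tridiagonal system
  1·m_0 + 4·m_1 + 1·m_2 = 6(Δ_1 - Δ_0) = -96
  1·m_1 + 4·m_2 + 1·m_3 = 6(Δ_2 - Δ_1) = 36
  1·m_2 + 4·m_3 + 1·m_4 = 6(Δ_3 - Δ_2) = 54
Natural end conditions: m_0 = m_4 = 0.
Solving the tridiagonal system: m_0 = 0, m_1 = -765/28, m_2 = 93/7, m_3 = 285/28, m_4 = 0.
On [0, 1], s(x) = -5 + 759/56·x + 0·x² - 255/56·x³.
With x = 3/4: s(3/4) = 1661/512.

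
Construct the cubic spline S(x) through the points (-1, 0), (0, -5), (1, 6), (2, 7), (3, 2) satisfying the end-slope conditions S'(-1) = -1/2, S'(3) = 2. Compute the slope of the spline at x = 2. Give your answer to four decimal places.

-5.9911

Let σ_i = S''(x_i). Step sizes h_i = 1, 1, 1, 1; slopes of the chords Δ_i = (y_(i+1) - y_i)/h_i = -5, 11, 1, -5.
  1·σ_0 + 4·σ_1 + 1·σ_2 = 6(Δ_1 - Δ_0) = 96
  1·σ_1 + 4·σ_2 + 1·σ_3 = 6(Δ_2 - Δ_1) = -60
  1·σ_2 + 4·σ_3 + 1·σ_4 = 6(Δ_3 - Δ_2) = -36
Clamped end conditions give two more equations: 2h_0·σ_0 + h_0·σ_1 = 6(Δ_0 - S'(-1)) = -27 and h_3·σ_3 + 2h_3·σ_4 = 6(S'(3) - Δ_3) = 42.
Forward elimination and back-substitution give σ_0 = -1807/56, σ_1 = 1051/28, σ_2 = -175/8, σ_3 = -281/28, σ_4 = 1457/56.
On [2, 3], S'(x) = b_3 + 2c_3·(x - 2) + 3d_3·(x - 2)² with b_3 = Δ_3 - h_3(2σ_3 + σ_4)/6 = -671/112, c_3 = σ_3/2 = -281/56, d_3 = (σ_4 - σ_3)/(6h_3) = 673/112. So S'(2) = -671/112.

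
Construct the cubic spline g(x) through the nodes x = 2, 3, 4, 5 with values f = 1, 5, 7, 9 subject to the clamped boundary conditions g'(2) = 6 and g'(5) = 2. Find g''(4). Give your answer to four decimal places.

0.5333

Put σ_i = g'' at the i-th knot. Here h = (1, 1, 1) and Δ = (4, 2, 2), so the interior equations h_(i-1)·σ_(i-1) + 2(h_(i-1)+h_i)·σ_i + h_i·σ_(i+1) = 6(Δ_i − Δ_(i-1)) read
  1·σ_0 + 4·σ_1 + 1·σ_2 = 6(Δ_1 - Δ_0) = -12
  1·σ_1 + 4·σ_2 + 1·σ_3 = 6(Δ_2 - Δ_1) = 0
Clamped end conditions give two more equations: 2h_0·σ_0 + h_0·σ_1 = 6(Δ_0 - g'(2)) = -12 and h_2·σ_2 + 2h_2·σ_3 = 6(g'(5) - Δ_2) = 0.
Forward elimination and back-substitution give σ_0 = -76/15, σ_1 = -28/15, σ_2 = 8/15, σ_3 = -4/15.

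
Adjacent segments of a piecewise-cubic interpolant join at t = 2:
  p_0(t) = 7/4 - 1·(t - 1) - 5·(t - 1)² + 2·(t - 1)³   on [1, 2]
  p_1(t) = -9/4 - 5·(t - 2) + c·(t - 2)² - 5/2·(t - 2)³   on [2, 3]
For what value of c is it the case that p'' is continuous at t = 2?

1

p_0''(t) = -10 + 12·(t - 1), so p_0''(2) = 2. On the right, p_1''(2) = 2c, so c = 1.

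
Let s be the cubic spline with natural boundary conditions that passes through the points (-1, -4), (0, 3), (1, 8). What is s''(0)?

-3

Let M_i = s''(x_i). Step sizes h_i = 1, 1; slopes of the chords Δ_i = (y_(i+1) - y_i)/h_i = 7, 5.
  1·M_0 + 4·M_1 + 1·M_2 = 6(Δ_1 - Δ_0) = -12
Natural end conditions: M_0 = M_2 = 0.
Solving: M_0 = 0, M_1 = -3, M_2 = 0.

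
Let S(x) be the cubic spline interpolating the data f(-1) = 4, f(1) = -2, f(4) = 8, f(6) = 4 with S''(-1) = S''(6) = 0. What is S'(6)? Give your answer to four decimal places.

Put M_i = S'' at the i-th knot. Here h = (2, 3, 2) and Δ = (-3, 10/3, -2), so the interior equations h_(i-1)·M_(i-1) + 2(h_(i-1)+h_i)·M_i + h_i·M_(i+1) = 6(Δ_i − Δ_(i-1)) read
  2·M_0 + 10·M_1 + 3·M_2 = 6(Δ_1 - Δ_0) = 38
  3·M_1 + 10·M_2 + 2·M_3 = 6(Δ_2 - Δ_1) = -32
Natural end conditions: M_0 = M_3 = 0.
Hence M_0 = 0, M_1 = 68/13, M_2 = -62/13, M_3 = 0.
On [4, 6], S'(x) = b_2 + 2c_2·(x - 4) + 3d_2·(x - 4)² with b_2 = Δ_2 - h_2(2M_2 + M_3)/6 = 46/39, c_2 = M_2/2 = -31/13, d_2 = (M_3 - M_2)/(6h_2) = 31/78. So S'(6) = -140/39.

-3.5897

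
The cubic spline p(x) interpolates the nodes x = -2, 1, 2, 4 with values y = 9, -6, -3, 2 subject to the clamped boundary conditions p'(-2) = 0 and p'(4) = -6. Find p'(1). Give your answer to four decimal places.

-0.5357

With M_i denoting the second derivative at x_i, h_i = 3, 1, 2, and Δ_i = (y_(i+1) − y_i)/h_i = -5, 3, 5/2:
  3·M_0 + 8·M_1 + 1·M_2 = 6(Δ_1 - Δ_0) = 48
  1·M_1 + 6·M_2 + 2·M_3 = 6(Δ_2 - Δ_1) = -3
Clamped end conditions give two more equations: 2h_0·M_0 + h_0·M_1 = 6(Δ_0 - p'(-2)) = -30 and h_2·M_2 + 2h_2·M_3 = 6(p'(4) - Δ_2) = -51.
Solving: M_0 = -135/14, M_1 = 65/7, M_2 = 37/14, M_3 = -197/14.
On [1, 2], p'(x) = b_1 + 2c_1·(x - 1) + 3d_1·(x - 1)² with b_1 = Δ_1 - h_1(2M_1 + M_2)/6 = -15/28, c_1 = M_1/2 = 65/14, d_1 = (M_2 - M_1)/(6h_1) = -31/28. So p'(1) = -15/28.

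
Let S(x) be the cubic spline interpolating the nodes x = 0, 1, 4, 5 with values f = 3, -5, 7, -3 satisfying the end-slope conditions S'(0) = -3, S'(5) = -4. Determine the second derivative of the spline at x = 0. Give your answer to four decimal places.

-25.1429

Let m_i = S''(x_i). Step sizes h_i = 1, 3, 1; slopes of the chords Δ_i = (y_(i+1) - y_i)/h_i = -8, 4, -10.
  1·m_0 + 8·m_1 + 3·m_2 = 6(Δ_1 - Δ_0) = 72
  3·m_1 + 8·m_2 + 1·m_3 = 6(Δ_2 - Δ_1) = -84
Clamped end conditions give two more equations: 2h_0·m_0 + h_0·m_1 = 6(Δ_0 - S'(0)) = -30 and h_2·m_2 + 2h_2·m_3 = 6(S'(5) - Δ_2) = 36.
Hence m_0 = -176/7, m_1 = 142/7, m_2 = -152/7, m_3 = 202/7.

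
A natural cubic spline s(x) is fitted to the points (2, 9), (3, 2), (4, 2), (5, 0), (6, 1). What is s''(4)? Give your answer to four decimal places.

Put M_i = s'' at the i-th knot. Here h = (1, 1, 1, 1) and Δ = (-7, 0, -2, 1), so the interior equations h_(i-1)·M_(i-1) + 2(h_(i-1)+h_i)·M_i + h_i·M_(i+1) = 6(Δ_i − Δ_(i-1)) read
  1·M_0 + 4·M_1 + 1·M_2 = 6(Δ_1 - Δ_0) = 42
  1·M_1 + 4·M_2 + 1·M_3 = 6(Δ_2 - Δ_1) = -12
  1·M_2 + 4·M_3 + 1·M_4 = 6(Δ_3 - Δ_2) = 18
Natural end conditions: M_0 = M_4 = 0.
Hence M_0 = 0, M_1 = 87/7, M_2 = -54/7, M_3 = 45/7, M_4 = 0.

-7.7143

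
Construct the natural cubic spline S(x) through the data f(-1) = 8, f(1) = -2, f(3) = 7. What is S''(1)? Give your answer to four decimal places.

7.1250

Put m_i = S'' at the i-th knot. Here h = (2, 2) and Δ = (-5, 9/2), so the interior equations h_(i-1)·m_(i-1) + 2(h_(i-1)+h_i)·m_i + h_i·m_(i+1) = 6(Δ_i − Δ_(i-1)) read
  2·m_0 + 8·m_1 + 2·m_2 = 6(Δ_1 - Δ_0) = 57
Natural end conditions: m_0 = m_2 = 0.
Hence m_0 = 0, m_1 = 57/8, m_2 = 0.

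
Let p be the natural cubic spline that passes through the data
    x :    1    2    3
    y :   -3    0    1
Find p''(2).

-3

With m_i denoting the second derivative at x_i, h_i = 1, 1, and Δ_i = (y_(i+1) − y_i)/h_i = 3, 1:
  1·m_0 + 4·m_1 + 1·m_2 = 6(Δ_1 - Δ_0) = -12
Natural end conditions: m_0 = m_2 = 0.
Solving the tridiagonal system: m_0 = 0, m_1 = -3, m_2 = 0.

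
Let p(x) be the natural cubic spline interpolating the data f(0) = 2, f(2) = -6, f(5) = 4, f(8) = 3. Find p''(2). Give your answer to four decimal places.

Let m_i = p''(x_i). Step sizes h_i = 2, 3, 3; slopes of the chords Δ_i = (y_(i+1) - y_i)/h_i = -4, 10/3, -1/3.
  2·m_0 + 10·m_1 + 3·m_2 = 6(Δ_1 - Δ_0) = 44
  3·m_1 + 12·m_2 + 3·m_3 = 6(Δ_2 - Δ_1) = -22
Natural end conditions: m_0 = m_3 = 0.
Forward elimination and back-substitution give m_0 = 0, m_1 = 198/37, m_2 = -352/111, m_3 = 0.

5.3514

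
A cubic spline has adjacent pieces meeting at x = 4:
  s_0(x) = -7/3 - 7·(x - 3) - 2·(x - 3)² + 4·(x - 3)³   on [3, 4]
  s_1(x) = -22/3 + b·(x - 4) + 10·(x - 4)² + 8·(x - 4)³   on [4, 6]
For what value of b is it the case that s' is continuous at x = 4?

s_0'(x) = -7 - 4·(x - 3) + 12·(x - 3)², so s_0'(4) = 1. On the right, s_1'(4) = b, so b = 1.

1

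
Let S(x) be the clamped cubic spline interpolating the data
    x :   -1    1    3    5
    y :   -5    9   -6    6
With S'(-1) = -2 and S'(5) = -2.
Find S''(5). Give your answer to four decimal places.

Write m_i for S''(x_i). With h_i = 2, 2, 2 and divided differences Δ_i = 7, -15/2, 6, the continuity of S' gives the tridiagonal system
  2·m_0 + 8·m_1 + 2·m_2 = 6(Δ_1 - Δ_0) = -87
  2·m_1 + 8·m_2 + 2·m_3 = 6(Δ_2 - Δ_1) = 81
Clamped end conditions give two more equations: 2h_0·m_0 + h_0·m_1 = 6(Δ_0 - S'(-1)) = 54 and h_2·m_2 + 2h_2·m_3 = 6(S'(5) - Δ_2) = -48.
Solving the tridiagonal system: m_0 = 247/10, m_1 = -112/5, m_2 = 107/5, m_3 = -227/10.

-22.7000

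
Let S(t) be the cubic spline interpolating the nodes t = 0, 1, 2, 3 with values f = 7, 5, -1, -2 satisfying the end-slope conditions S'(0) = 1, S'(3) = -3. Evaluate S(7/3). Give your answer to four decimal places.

-1.5012

Write σ_i for S''(x_i). With h_i = 1, 1, 1 and divided differences Δ_i = -2, -6, -1, the continuity of S' gives the tridiagonal system
  1·σ_0 + 4·σ_1 + 1·σ_2 = 6(Δ_1 - Δ_0) = -24
  1·σ_1 + 4·σ_2 + 1·σ_3 = 6(Δ_2 - Δ_1) = 30
Clamped end conditions give two more equations: 2h_0·σ_0 + h_0·σ_1 = 6(Δ_0 - S'(0)) = -18 and h_2·σ_2 + 2h_2·σ_3 = 6(S'(3) - Δ_2) = -12.
Solving: σ_0 = -76/15, σ_1 = -118/15, σ_2 = 188/15, σ_3 = -184/15.
On [2, 3], S(t) = -1 - 47/15·(t - 2) + 94/15·(t - 2)² - 62/15·(t - 2)³.
With (t - 2) = 1/3: S(7/3) = -608/405.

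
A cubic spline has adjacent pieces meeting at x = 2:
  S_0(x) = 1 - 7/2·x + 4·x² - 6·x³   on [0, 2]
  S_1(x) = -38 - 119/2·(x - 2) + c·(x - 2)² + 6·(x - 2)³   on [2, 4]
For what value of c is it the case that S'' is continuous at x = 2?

S_0''(x) = 8 - 36·x, so S_0''(2) = -64. On the right, S_1''(2) = 2c, so c = -32.

-32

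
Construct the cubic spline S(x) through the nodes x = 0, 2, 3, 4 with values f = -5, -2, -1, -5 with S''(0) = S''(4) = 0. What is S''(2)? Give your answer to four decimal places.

0.7826

Write M_i for S''(x_i). With h_i = 2, 1, 1 and divided differences Δ_i = 3/2, 1, -4, the continuity of S' gives the tridiagonal system
  2·M_0 + 6·M_1 + 1·M_2 = 6(Δ_1 - Δ_0) = -3
  1·M_1 + 4·M_2 + 1·M_3 = 6(Δ_2 - Δ_1) = -30
Natural end conditions: M_0 = M_3 = 0.
Solving the tridiagonal system: M_0 = 0, M_1 = 18/23, M_2 = -177/23, M_3 = 0.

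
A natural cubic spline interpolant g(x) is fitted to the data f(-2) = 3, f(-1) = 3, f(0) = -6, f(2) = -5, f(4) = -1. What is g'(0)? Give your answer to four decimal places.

-7.4583

Write m_i for g''(x_i). With h_i = 1, 1, 2, 2 and divided differences Δ_i = 0, -9, 1/2, 2, the continuity of g' gives the tridiagonal system
  1·m_0 + 4·m_1 + 1·m_2 = 6(Δ_1 - Δ_0) = -54
  1·m_1 + 6·m_2 + 2·m_3 = 6(Δ_2 - Δ_1) = 57
  2·m_2 + 8·m_3 + 2·m_4 = 6(Δ_3 - Δ_2) = 9
Natural end conditions: m_0 = m_4 = 0.
Forward elimination and back-substitution give m_0 = 0, m_1 = -67/4, m_2 = 13, m_3 = -17/8, m_4 = 0.
On [0, 2], g'(x) = b_2 + 2c_2·x + 3d_2·x² with b_2 = Δ_2 - h_2(2m_2 + m_3)/6 = -179/24, c_2 = m_2/2 = 13/2, d_2 = (m_3 - m_2)/(6h_2) = -121/96. So g'(0) = -179/24.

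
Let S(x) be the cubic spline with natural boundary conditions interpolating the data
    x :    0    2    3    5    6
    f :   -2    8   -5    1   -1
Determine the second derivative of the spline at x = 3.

24

Write M_i for S''(x_i). With h_i = 2, 1, 2, 1 and divided differences Δ_i = 5, -13, 3, -2, the continuity of S' gives the tridiagonal system
  2·M_0 + 6·M_1 + 1·M_2 = 6(Δ_1 - Δ_0) = -108
  1·M_1 + 6·M_2 + 2·M_3 = 6(Δ_2 - Δ_1) = 96
  2·M_2 + 6·M_3 + 1·M_4 = 6(Δ_3 - Δ_2) = -30
Natural end conditions: M_0 = M_4 = 0.
Hence M_0 = 0, M_1 = -22, M_2 = 24, M_3 = -13, M_4 = 0.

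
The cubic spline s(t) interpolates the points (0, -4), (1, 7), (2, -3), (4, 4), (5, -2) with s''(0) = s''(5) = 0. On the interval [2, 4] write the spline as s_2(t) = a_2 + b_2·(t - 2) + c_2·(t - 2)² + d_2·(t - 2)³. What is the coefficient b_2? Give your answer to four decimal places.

Put M_i = s'' at the i-th knot. Here h = (1, 1, 2, 1) and Δ = (11, -10, 7/2, -6), so the interior equations h_(i-1)·M_(i-1) + 2(h_(i-1)+h_i)·M_i + h_i·M_(i+1) = 6(Δ_i − Δ_(i-1)) read
  1·M_0 + 4·M_1 + 1·M_2 = 6(Δ_1 - Δ_0) = -126
  1·M_1 + 6·M_2 + 2·M_3 = 6(Δ_2 - Δ_1) = 81
  2·M_2 + 6·M_3 + 1·M_4 = 6(Δ_3 - Δ_2) = -57
Natural end conditions: M_0 = M_4 = 0.
Solving the tridiagonal system: M_0 = 0, M_1 = -2316/61, M_2 = 1578/61, M_3 = -2211/122, M_4 = 0.
On [2, 4], with s_2(t) = a_2 + b_2·(t - 2) + c_2·(t - 2)² + d_2·(t - 2)³: c_2 = M_2/2 = 789/61, d_2 = (M_3 - M_2)/(6h_2) = -1789/488, b_2 = Δ_2 - h_2(2M_2 + M_3)/6 = -470/61.

-7.7049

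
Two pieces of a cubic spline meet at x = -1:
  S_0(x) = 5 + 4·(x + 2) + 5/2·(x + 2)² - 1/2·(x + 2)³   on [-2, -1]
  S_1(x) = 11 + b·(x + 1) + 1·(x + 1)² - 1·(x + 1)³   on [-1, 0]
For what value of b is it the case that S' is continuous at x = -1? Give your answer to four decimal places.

S_0'(x) = 4 + 5·(x + 2) - 3/2·(x + 2)², so S_0'(-1) = 15/2. On the right, S_1'(-1) = b, so b = 15/2.

7.5000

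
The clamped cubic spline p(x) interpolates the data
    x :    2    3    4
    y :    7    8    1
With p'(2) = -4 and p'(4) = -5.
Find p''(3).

With m_i denoting the second derivative at x_i, h_i = 1, 1, and Δ_i = (y_(i+1) − y_i)/h_i = 1, -7:
  1·m_0 + 4·m_1 + 1·m_2 = 6(Δ_1 - Δ_0) = -48
Clamped end conditions give two more equations: 2h_0·m_0 + h_0·m_1 = 6(Δ_0 - p'(2)) = 30 and h_1·m_1 + 2h_1·m_2 = 6(p'(4) - Δ_1) = 12.
Solving: m_0 = 53/2, m_1 = -23, m_2 = 35/2.

-23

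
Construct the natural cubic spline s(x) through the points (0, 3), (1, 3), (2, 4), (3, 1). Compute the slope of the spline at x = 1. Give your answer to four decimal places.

With σ_i denoting the second derivative at x_i, h_i = 1, 1, 1, and Δ_i = (y_(i+1) − y_i)/h_i = 0, 1, -3:
  1·σ_0 + 4·σ_1 + 1·σ_2 = 6(Δ_1 - Δ_0) = 6
  1·σ_1 + 4·σ_2 + 1·σ_3 = 6(Δ_2 - Δ_1) = -24
Natural end conditions: σ_0 = σ_3 = 0.
Forward elimination and back-substitution give σ_0 = 0, σ_1 = 16/5, σ_2 = -34/5, σ_3 = 0.
On [1, 2], s'(x) = b_1 + 2c_1·(x - 1) + 3d_1·(x - 1)² with b_1 = Δ_1 - h_1(2σ_1 + σ_2)/6 = 16/15, c_1 = σ_1/2 = 8/5, d_1 = (σ_2 - σ_1)/(6h_1) = -5/3. So s'(1) = 16/15.

1.0667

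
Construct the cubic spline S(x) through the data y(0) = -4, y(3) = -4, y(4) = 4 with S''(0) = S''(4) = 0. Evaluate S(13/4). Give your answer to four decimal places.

Put M_i = S'' at the i-th knot. Here h = (3, 1) and Δ = (0, 8), so the interior equations h_(i-1)·M_(i-1) + 2(h_(i-1)+h_i)·M_i + h_i·M_(i+1) = 6(Δ_i − Δ_(i-1)) read
  3·M_0 + 8·M_1 + 1·M_2 = 6(Δ_1 - Δ_0) = 48
Natural end conditions: M_0 = M_2 = 0.
Solving the tridiagonal system: M_0 = 0, M_1 = 6, M_2 = 0.
On [3, 4], S(x) = -4 + 6·(x - 3) + 3·(x - 3)² - 1·(x - 3)³.
With (x - 3) = 1/4: S(13/4) = -149/64.

-2.3281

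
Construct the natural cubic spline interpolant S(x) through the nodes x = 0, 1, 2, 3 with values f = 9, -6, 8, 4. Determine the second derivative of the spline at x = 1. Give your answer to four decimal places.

53.6000

With m_i denoting the second derivative at x_i, h_i = 1, 1, 1, and Δ_i = (y_(i+1) − y_i)/h_i = -15, 14, -4:
  1·m_0 + 4·m_1 + 1·m_2 = 6(Δ_1 - Δ_0) = 174
  1·m_1 + 4·m_2 + 1·m_3 = 6(Δ_2 - Δ_1) = -108
Natural end conditions: m_0 = m_3 = 0.
Solving the tridiagonal system: m_0 = 0, m_1 = 268/5, m_2 = -202/5, m_3 = 0.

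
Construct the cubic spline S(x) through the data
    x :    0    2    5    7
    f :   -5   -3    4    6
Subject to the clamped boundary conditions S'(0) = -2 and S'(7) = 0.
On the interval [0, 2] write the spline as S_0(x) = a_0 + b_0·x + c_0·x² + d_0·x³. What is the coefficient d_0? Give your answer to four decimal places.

Let M_i = S''(x_i). Step sizes h_i = 2, 3, 2; slopes of the chords Δ_i = (y_(i+1) - y_i)/h_i = 1, 7/3, 1.
  2·M_0 + 10·M_1 + 3·M_2 = 6(Δ_1 - Δ_0) = 8
  3·M_1 + 10·M_2 + 2·M_3 = 6(Δ_2 - Δ_1) = -8
Clamped end conditions give two more equations: 2h_0·M_0 + h_0·M_1 = 6(Δ_0 - S'(0)) = 18 and h_2·M_2 + 2h_2·M_3 = 6(S'(7) - Δ_2) = -6.
Hence M_0 = 107/24, M_1 = 1/12, M_2 = -7/12, M_3 = -29/24.
On [0, 2], with S_0(x) = a_0 + b_0·x + c_0·x² + d_0·x³: c_0 = M_0/2 = 107/48, d_0 = (M_1 - M_0)/(6h_0) = -35/96, b_0 = Δ_0 - h_0(2M_0 + M_1)/6 = -2.

-0.3646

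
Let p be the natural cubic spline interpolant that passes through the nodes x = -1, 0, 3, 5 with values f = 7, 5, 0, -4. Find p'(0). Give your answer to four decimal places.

-1.8779

With m_i denoting the second derivative at x_i, h_i = 1, 3, 2, and Δ_i = (y_(i+1) − y_i)/h_i = -2, -5/3, -2:
  1·m_0 + 8·m_1 + 3·m_2 = 6(Δ_1 - Δ_0) = 2
  3·m_1 + 10·m_2 + 2·m_3 = 6(Δ_2 - Δ_1) = -2
Natural end conditions: m_0 = m_3 = 0.
Solving the tridiagonal system: m_0 = 0, m_1 = 26/71, m_2 = -22/71, m_3 = 0.
On [0, 3], p'(x) = b_1 + 2c_1·x + 3d_1·x² with b_1 = Δ_1 - h_1(2m_1 + m_2)/6 = -400/213, c_1 = m_1/2 = 13/71, d_1 = (m_2 - m_1)/(6h_1) = -8/213. So p'(0) = -400/213.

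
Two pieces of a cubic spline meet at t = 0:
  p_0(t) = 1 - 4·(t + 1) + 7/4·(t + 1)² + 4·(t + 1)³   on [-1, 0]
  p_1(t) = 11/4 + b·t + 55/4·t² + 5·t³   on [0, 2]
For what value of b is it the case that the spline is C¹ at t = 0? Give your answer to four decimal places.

11.5000

p_0'(t) = -4 + 7/2·(t + 1) + 12·(t + 1)², so p_0'(0) = 23/2. On the right, p_1'(0) = b, so b = 23/2.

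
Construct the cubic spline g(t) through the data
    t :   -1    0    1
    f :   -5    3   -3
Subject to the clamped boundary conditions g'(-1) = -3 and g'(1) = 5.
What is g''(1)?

Let M_i = g''(x_i). Step sizes h_i = 1, 1; slopes of the chords Δ_i = (y_(i+1) - y_i)/h_i = 8, -6.
  1·M_0 + 4·M_1 + 1·M_2 = 6(Δ_1 - Δ_0) = -84
Clamped end conditions give two more equations: 2h_0·M_0 + h_0·M_1 = 6(Δ_0 - g'(-1)) = 66 and h_1·M_1 + 2h_1·M_2 = 6(g'(1) - Δ_1) = 66.
Forward elimination and back-substitution give M_0 = 58, M_1 = -50, M_2 = 58.

58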